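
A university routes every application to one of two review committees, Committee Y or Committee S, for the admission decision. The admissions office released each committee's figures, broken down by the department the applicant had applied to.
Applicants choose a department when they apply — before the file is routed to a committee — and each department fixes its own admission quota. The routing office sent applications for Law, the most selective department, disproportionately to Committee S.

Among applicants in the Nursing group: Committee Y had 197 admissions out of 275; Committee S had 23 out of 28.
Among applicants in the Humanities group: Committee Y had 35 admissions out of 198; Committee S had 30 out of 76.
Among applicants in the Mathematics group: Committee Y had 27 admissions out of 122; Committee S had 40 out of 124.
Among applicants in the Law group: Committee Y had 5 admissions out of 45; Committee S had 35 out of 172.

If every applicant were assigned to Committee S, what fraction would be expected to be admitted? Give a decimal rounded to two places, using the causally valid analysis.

Since department is a pre-existing factor (not a product of the review committee) and it affects the outcome on its own, it is a confounder. The stratified rates, not the pooled rate, identify the causal effect.
Standardising Committee S to the population department mix: 0.291·23/28 + 0.263·30/76 + 0.237·40/124 + 0.209·35/172 = 0.462.

0.46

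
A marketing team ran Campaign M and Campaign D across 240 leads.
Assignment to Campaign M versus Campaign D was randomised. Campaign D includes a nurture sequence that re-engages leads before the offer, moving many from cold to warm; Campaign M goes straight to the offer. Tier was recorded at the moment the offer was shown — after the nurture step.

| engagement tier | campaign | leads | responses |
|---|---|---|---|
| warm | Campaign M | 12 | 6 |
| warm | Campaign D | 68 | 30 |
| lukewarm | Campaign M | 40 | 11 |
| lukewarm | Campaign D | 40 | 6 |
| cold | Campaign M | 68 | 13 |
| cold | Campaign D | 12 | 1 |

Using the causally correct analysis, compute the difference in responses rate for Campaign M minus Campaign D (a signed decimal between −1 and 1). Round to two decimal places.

-0.06

The engagement tier-specific comparison favours Campaign M throughout, but the pooled figures favour Campaign D. The question is whether to condition on engagement tier.
The distribution of engagement tier is itself part of what the campaign does — it is an intermediate outcome. Holding it fixed would remove that part of the effect; the total effect is the pooled difference.
The causal difference is the pooled difference: 0.250 − 0.308 = -0.058.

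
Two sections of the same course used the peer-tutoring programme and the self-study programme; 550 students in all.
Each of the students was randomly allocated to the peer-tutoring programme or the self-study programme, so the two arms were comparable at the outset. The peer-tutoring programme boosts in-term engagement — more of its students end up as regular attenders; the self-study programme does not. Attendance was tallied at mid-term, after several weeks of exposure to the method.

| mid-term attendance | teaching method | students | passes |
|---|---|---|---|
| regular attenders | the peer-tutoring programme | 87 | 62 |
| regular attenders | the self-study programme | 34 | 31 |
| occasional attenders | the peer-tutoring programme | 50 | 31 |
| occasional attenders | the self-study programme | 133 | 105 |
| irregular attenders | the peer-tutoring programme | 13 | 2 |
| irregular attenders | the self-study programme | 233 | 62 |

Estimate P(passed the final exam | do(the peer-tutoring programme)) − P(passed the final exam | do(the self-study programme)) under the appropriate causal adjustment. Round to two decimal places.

+0.14

The mid-term attendance-specific comparison favours the self-study programme throughout, but the pooled figures favour the peer-tutoring programme. The question is whether to condition on mid-term attendance.
Because the teaching method influences mid-term attendance, mid-term attendance is a post-treatment mediator, not a confounder. Stratifying on it would bias the estimate; the causal effect is the crude pooled difference.
The causal difference is the pooled difference: 0.633 − 0.495 = +0.138.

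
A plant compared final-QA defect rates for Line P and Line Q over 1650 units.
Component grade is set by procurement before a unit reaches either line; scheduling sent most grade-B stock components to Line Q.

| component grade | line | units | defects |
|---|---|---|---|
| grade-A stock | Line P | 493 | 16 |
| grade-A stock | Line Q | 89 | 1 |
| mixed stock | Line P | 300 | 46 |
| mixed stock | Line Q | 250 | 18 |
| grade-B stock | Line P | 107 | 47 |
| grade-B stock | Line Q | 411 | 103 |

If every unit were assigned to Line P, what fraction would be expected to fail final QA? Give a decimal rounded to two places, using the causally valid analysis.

0.20

Component grade differs across lines for reasons unrelated to any effect of the line itself, and it separately predicts the outcome — a classic confounder. We must compare within component grade levels.
Standardising Line P to the population component grade mix: 0.353·16/493 + 0.333·46/300 + 0.314·47/107 = 0.200.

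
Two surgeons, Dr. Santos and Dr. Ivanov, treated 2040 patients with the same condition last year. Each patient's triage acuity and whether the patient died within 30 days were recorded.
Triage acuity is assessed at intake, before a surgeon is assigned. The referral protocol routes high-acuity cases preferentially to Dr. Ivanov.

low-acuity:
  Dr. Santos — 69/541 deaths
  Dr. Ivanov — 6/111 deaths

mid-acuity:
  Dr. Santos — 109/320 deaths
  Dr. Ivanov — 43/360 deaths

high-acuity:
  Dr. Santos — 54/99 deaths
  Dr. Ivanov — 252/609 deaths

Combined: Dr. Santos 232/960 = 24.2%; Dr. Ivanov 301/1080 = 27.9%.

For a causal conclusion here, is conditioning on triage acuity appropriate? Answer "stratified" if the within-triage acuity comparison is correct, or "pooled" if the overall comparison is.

stratified

The triage acuity-specific comparison favours Dr. Ivanov throughout, but the pooled figures favour Dr. Santos. The question is whether to condition on triage acuity.
Triage acuity satisfies the back-door criterion: it is not a descendant of the surgeon, and it blocks the spurious path from surgeon to outcome. Adjusting for it (i.e., using the within-triage acuity rates) gives the causal effect.
Within each level — low-acuity: 12.8% vs 5.4%; mid-acuity: 34.1% vs 11.9%; high-acuity: 54.5% vs 41.4% — Dr. Ivanov is lower every time.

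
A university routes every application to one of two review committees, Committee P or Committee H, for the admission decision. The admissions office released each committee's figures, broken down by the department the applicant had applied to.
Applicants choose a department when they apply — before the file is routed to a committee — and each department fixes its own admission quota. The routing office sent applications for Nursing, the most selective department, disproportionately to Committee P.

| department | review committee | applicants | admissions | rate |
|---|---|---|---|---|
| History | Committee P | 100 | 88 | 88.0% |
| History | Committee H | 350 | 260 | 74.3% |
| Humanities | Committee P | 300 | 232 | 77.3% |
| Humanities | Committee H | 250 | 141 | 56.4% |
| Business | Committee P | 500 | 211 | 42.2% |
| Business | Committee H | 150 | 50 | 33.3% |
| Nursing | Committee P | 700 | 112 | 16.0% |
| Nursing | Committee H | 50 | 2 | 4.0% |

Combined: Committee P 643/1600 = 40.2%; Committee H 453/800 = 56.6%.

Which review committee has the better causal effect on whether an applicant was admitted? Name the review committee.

Committee P

Here department is a common cause — it drives both which review committee a case falls under and the outcome. The crude comparison mixes populations; the stratum-specific rates are the causally relevant ones.
Within each level — History: 88.0% vs 74.3%; Humanities: 77.3% vs 56.4%; Business: 42.2% vs 33.3%; Nursing: 16.0% vs 4.0% — Committee P is higher every time.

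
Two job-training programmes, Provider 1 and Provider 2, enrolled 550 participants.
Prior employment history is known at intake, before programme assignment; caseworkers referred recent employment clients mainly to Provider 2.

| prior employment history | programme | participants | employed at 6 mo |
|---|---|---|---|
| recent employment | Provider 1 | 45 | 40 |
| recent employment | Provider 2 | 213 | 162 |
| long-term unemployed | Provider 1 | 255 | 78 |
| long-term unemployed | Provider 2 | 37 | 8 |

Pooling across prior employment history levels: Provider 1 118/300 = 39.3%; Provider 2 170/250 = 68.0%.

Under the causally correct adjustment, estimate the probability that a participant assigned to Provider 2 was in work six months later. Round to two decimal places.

0.47

Provider 1 is higher inside every prior employment history stratum but Provider 2 is higher in aggregate. Whether to stratify depends on how prior employment history relates to the programme.
Prior employment history is set before the programme has any effect — it is not caused by the programme — and it independently drives the outcome. That makes it a confounder, so the causal comparison is within prior employment history levels.
Standardising Provider 2 to the population prior employment history mix: 0.469·162/213 + 0.531·8/37 = 0.472.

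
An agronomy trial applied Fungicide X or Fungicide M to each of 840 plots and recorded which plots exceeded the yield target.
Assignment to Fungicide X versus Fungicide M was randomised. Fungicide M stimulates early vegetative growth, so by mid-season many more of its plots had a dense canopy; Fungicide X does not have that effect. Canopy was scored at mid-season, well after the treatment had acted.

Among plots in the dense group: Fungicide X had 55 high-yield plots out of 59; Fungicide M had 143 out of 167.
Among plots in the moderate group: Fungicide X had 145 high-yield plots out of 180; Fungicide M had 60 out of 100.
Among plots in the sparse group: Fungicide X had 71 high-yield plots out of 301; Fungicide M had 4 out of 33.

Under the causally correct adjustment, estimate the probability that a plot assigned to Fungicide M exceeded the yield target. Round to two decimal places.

0.69

Mid-season canopy is downstream of the fungicide. One should not condition on a consequence of treatment, so the overall rates are the right comparison.
So P(outcome | do(Fungicide M)) is just the pooled rate for Fungicide M: 207/300 = 0.690.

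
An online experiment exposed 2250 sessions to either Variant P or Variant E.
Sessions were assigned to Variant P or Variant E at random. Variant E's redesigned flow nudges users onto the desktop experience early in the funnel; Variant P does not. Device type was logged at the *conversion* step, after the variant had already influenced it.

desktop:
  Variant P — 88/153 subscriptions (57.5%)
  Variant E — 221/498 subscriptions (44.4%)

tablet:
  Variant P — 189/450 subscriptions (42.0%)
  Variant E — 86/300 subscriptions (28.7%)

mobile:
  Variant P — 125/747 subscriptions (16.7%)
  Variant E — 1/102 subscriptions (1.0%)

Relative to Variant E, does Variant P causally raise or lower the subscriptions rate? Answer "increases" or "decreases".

decreases

The device type-specific comparison favours Variant P throughout, but the pooled figures favour Variant E. The question is whether to condition on device type.
Device type is recorded after the variant and is itself shifted by it — it sits on the causal path from variant to outcome. Conditioning on a mediator would strip out part of the effect we want; the pooled comparison gives the total causal effect.
Pooled: Variant P 29.8% vs Variant E 34.2%; Variant E is higher overall.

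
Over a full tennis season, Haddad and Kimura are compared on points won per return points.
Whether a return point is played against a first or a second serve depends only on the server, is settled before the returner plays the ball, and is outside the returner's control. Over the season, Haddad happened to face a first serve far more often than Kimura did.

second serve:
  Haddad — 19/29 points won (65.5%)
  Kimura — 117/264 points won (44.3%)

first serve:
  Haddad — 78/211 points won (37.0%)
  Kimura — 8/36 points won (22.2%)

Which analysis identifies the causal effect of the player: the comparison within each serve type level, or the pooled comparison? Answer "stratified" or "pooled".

Haddad is higher inside every serve type stratum but Kimura is higher in aggregate. Whether to stratify depends on how serve type relates to the player.
Here serve type is a common cause — it drives both which player a case falls under and the outcome. The crude comparison mixes populations; the stratum-specific rates are the causally relevant ones.
Within each level — second serve: 65.5% vs 44.3%; first serve: 37.0% vs 22.2% — Haddad is higher every time.

stratified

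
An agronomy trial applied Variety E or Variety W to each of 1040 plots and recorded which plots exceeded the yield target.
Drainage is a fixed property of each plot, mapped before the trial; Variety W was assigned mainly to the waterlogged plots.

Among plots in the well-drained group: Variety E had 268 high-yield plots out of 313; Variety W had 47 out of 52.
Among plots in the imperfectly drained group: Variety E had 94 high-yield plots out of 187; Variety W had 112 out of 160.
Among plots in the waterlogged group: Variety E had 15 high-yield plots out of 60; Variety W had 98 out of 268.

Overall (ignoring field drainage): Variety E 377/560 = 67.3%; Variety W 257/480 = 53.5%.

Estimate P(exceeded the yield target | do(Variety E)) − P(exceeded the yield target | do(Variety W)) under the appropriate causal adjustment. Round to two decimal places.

The stratified and pooled comparisons disagree (Variety W wins within each field drainage; Variety E wins overall), so the answer turns on the causal role of field drainage.
Field drainage differs across varietys for reasons unrelated to any effect of the variety itself, and it separately predicts the outcome — a classic confounder. We must compare within field drainage levels.
Adjusting over the population distribution of field drainage: 0.351·(0.856−0.904) + 0.334·(0.503−0.700) + 0.315·(0.250−0.366) = -0.119.

-0.12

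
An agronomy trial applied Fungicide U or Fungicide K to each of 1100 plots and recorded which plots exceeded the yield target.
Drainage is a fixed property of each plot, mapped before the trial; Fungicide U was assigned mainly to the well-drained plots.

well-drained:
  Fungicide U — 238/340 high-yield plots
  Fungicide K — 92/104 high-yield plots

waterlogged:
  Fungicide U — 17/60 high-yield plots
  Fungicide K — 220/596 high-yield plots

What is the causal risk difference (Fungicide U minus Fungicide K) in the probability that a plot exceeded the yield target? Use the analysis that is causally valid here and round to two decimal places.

-0.13

Within every field drainage level Fungicide K has the higher rate, yet pooled Fungicide U does — Simpson's reversal.
Field drainage is set before the fungicide has any effect — it is not caused by the fungicide — and it independently drives the outcome. That makes it a confounder, so the causal comparison is within field drainage levels.
Adjusting over the population distribution of field drainage: 0.404·(0.700−0.885) + 0.596·(0.283−0.369) = -0.126.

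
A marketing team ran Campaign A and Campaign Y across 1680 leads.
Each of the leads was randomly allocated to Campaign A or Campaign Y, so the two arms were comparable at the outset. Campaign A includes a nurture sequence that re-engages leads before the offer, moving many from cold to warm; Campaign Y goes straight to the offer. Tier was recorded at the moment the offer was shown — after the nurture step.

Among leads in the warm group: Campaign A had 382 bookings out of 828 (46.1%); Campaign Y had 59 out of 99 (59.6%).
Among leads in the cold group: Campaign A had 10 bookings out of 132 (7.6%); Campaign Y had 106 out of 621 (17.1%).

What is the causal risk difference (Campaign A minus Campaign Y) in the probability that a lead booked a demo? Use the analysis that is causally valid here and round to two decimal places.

Within every engagement tier level Campaign Y has the higher rate, yet pooled Campaign A does — Simpson's reversal.
The distribution of engagement tier is itself part of what the campaign does — it is an intermediate outcome. Holding it fixed would remove that part of the effect; the total effect is the pooled difference.
The causal difference is the pooled difference: 0.408 − 0.229 = +0.179.

+0.18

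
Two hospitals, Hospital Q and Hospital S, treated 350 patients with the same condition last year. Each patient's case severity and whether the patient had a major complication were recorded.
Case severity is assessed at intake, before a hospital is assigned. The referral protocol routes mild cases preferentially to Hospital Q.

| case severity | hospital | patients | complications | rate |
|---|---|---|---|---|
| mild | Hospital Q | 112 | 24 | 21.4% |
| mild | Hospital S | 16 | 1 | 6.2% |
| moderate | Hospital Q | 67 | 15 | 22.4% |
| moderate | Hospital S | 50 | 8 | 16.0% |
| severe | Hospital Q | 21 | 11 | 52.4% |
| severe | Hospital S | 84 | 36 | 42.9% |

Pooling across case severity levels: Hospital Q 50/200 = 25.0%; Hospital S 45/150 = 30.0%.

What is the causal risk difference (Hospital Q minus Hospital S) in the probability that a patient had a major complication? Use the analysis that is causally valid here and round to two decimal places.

+0.11

Within every case severity level Hospital S has the lower rate, yet pooled Hospital Q does — Simpson's reversal.
Here case severity is a common cause — it drives both which hospital a case falls under and the outcome. The crude comparison mixes populations; the stratum-specific rates are the causally relevant ones.
Adjusting over the population distribution of case severity: 0.366·(0.214−0.062) + 0.334·(0.224−0.160) + 0.300·(0.524−0.429) = +0.105.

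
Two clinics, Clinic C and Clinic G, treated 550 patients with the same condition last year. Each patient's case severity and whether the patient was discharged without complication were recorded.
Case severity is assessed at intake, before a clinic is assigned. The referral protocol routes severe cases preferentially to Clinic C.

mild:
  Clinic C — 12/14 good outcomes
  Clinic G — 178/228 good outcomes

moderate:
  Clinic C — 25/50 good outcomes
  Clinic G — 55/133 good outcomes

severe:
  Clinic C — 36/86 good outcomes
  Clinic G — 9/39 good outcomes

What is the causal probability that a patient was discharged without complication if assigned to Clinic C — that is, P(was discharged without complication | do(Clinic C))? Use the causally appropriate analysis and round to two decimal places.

0.64

Nothing the clinic does changes case severity; the imbalance is an allocation artefact. With case severity also predicting the outcome, the pooled figure is confounded, and the within-stratum comparison is the causal one.
Standardising Clinic C to the population case severity mix: 0.440·12/14 + 0.333·25/50 + 0.227·36/86 = 0.639.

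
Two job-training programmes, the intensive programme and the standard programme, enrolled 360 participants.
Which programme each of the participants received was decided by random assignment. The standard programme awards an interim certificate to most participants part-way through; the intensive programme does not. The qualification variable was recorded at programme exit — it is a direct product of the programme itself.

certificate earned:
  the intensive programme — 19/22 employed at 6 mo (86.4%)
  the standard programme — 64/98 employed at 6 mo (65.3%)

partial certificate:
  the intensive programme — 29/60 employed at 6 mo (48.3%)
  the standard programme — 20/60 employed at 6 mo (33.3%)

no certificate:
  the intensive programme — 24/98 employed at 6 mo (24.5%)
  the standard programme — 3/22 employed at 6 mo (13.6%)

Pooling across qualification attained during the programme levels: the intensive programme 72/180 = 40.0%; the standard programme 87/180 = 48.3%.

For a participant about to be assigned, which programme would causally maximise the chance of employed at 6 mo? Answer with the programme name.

the standard programme

The stratified and pooled comparisons disagree (the intensive programme wins within each qualification attained during the programme; the standard programme wins overall), so the answer turns on the causal role of qualification attained during the programme.
The distribution of qualification attained during the programme is itself part of what the programme does — it is an intermediate outcome. Holding it fixed would remove that part of the effect; the total effect is the pooled difference.
Pooled: the intensive programme 40.0% vs the standard programme 48.3%; the standard programme is higher overall.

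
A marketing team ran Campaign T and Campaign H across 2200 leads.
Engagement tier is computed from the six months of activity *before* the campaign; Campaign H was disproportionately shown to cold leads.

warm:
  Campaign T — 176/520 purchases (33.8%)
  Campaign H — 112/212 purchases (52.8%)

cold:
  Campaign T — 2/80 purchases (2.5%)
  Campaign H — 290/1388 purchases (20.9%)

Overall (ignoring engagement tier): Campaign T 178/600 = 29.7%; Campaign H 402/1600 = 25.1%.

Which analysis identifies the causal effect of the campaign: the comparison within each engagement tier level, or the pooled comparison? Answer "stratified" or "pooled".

stratified

The engagement tier-specific comparison favours Campaign H throughout, but the pooled figures favour Campaign T. The question is whether to condition on engagement tier.
Engagement tier is set before the campaign has any effect — it is not caused by the campaign — and it independently drives the outcome. That makes it a confounder, so the causal comparison is within engagement tier levels.
Within each level — warm: 33.8% vs 52.8%; cold: 2.5% vs 20.9% — Campaign H is higher every time.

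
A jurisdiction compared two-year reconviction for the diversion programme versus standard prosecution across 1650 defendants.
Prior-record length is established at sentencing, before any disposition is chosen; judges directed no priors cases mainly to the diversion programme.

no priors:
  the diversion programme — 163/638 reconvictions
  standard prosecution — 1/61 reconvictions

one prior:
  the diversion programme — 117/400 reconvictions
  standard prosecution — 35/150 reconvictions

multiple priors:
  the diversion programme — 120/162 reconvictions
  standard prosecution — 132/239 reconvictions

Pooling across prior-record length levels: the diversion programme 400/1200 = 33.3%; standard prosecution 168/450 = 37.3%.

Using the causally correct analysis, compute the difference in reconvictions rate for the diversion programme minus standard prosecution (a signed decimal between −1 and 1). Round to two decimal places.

Within every prior-record length level standard prosecution has the lower rate, yet pooled the diversion programme does — Simpson's reversal.
Since prior-record length is a pre-existing factor (not a product of the disposition) and it affects the outcome on its own, it is a confounder. The stratified rates, not the pooled rate, identify the causal effect.
Adjusting over the population distribution of prior-record length: 0.424·(0.255−0.016) + 0.333·(0.292−0.233) + 0.243·(0.741−0.552) = +0.167.

+0.17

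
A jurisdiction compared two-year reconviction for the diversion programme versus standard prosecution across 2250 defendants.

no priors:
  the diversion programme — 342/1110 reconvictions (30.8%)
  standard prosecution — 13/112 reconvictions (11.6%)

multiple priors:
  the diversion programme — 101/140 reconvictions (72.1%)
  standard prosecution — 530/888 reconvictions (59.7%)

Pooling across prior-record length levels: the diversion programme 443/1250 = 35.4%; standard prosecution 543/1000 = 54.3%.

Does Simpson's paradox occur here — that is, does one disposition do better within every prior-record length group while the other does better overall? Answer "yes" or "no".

Within each prior-record length level (no priors 30.8% vs 11.6%; multiple priors 72.1% vs 59.7%), standard prosecution has the lower rate every time. Pooled: 35.4% vs 54.3% — the diversion programme has the lower rate overall. The two comparisons disagree.

yes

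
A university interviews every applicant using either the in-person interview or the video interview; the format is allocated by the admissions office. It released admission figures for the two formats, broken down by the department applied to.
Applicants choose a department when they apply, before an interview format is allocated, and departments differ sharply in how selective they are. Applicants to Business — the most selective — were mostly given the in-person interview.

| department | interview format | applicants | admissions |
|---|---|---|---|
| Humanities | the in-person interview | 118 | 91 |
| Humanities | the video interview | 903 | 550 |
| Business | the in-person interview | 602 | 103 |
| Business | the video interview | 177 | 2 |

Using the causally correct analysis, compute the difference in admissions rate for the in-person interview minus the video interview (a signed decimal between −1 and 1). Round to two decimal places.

Nothing the interview format does changes department; the imbalance is an allocation artefact. With department also predicting the outcome, the pooled figure is confounded, and the within-stratum comparison is the causal one.
Adjusting over the population distribution of department: 0.567·(0.771−0.609) + 0.433·(0.171−0.011) = +0.161.

+0.16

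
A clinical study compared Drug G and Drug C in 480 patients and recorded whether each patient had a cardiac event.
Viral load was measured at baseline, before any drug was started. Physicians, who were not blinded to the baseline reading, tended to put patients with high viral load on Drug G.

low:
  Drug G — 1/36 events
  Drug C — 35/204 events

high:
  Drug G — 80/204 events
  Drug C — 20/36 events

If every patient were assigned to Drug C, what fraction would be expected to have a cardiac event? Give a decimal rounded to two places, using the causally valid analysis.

0.36

Since viral load is a pre-existing factor (not a product of the drug) and it affects the outcome on its own, it is a confounder. The stratified rates, not the pooled rate, identify the causal effect.
Standardising Drug C to the population viral load mix: 0.500·35/204 + 0.500·20/36 = 0.364.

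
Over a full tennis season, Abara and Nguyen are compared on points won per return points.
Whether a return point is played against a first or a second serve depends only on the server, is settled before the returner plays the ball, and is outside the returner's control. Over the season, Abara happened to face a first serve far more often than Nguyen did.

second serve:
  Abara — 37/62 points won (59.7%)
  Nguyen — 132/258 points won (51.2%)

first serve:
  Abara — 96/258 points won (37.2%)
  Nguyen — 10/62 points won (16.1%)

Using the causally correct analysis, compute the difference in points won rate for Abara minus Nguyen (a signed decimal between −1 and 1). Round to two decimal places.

+0.15

The stratified and pooled comparisons disagree (Abara wins within each serve type; Nguyen wins overall), so the answer turns on the causal role of serve type.
The imbalance in serve type arose from how return points were allocated, not from anything the player did; and serve type independently affects the outcome. The pooled gap is confounded — condition on serve type.
Adjusting over the population distribution of serve type: 0.500·(0.597−0.512) + 0.500·(0.372−0.161) = +0.148.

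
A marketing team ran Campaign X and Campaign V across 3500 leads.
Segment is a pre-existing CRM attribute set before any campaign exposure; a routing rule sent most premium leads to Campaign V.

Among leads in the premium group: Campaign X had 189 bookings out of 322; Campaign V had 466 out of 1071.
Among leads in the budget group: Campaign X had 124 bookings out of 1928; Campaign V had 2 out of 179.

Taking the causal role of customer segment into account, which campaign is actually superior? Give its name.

Campaign X

Within every customer segment level Campaign X has the higher rate, yet pooled Campaign V does — Simpson's reversal.
The imbalance in customer segment arose from how leads were allocated, not from anything the campaign did; and customer segment independently affects the outcome. The pooled gap is confounded — condition on customer segment.
Within each level — premium: 58.7% vs 43.5%; budget: 6.4% vs 1.1% — Campaign X is higher every time.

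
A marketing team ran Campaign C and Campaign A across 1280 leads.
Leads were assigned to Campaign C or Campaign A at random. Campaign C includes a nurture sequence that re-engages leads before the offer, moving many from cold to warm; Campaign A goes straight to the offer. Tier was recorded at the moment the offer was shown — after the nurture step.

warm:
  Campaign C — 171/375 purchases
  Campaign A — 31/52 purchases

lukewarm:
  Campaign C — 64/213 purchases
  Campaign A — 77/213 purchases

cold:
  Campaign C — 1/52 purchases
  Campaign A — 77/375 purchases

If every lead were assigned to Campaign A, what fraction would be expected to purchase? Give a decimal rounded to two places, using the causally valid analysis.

The engagement tier-specific comparison favours Campaign A throughout, but the pooled figures favour Campaign C. The question is whether to condition on engagement tier.
Engagement tier here is a post-treatment variable shaped by the campaign; conditioning on it would introduce bias rather than remove it. The overall comparison is the causal one.
So P(outcome | do(Campaign A)) is just the pooled rate for Campaign A: 185/640 = 0.289.

0.29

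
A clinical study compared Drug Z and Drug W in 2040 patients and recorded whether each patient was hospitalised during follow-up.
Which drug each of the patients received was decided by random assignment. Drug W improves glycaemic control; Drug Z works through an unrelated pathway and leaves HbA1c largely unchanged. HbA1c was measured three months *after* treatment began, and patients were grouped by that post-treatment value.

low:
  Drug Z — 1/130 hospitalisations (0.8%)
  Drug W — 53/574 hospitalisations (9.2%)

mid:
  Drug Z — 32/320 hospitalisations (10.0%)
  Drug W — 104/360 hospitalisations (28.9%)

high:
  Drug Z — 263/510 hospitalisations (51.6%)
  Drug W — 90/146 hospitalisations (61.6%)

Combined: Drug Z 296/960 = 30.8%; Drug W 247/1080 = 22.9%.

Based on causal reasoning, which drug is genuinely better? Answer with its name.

Drug W

Because the drug influences HbA1c, HbA1c is a post-treatment mediator, not a confounder. Stratifying on it would bias the estimate; the causal effect is the crude pooled difference.
Pooled: Drug Z 30.8% vs Drug W 22.9%; Drug W is lower overall.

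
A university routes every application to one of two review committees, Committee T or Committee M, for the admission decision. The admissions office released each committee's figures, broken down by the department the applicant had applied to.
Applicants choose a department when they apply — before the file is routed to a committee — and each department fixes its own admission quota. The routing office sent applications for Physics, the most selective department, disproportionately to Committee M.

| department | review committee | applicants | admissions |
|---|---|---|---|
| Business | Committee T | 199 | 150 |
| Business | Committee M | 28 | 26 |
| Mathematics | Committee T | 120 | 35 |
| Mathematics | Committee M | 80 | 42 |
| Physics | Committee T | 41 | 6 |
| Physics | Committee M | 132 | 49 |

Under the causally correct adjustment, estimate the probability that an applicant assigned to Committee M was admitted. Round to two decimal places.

0.63

The stratified and pooled comparisons disagree (Committee M wins within each department; Committee T wins overall), so the answer turns on the causal role of department.
Here department is a common cause — it drives both which review committee a case falls under and the outcome. The crude comparison mixes populations; the stratum-specific rates are the causally relevant ones.
Standardising Committee M to the population department mix: 0.378·26/28 + 0.333·42/80 + 0.288·49/132 = 0.633.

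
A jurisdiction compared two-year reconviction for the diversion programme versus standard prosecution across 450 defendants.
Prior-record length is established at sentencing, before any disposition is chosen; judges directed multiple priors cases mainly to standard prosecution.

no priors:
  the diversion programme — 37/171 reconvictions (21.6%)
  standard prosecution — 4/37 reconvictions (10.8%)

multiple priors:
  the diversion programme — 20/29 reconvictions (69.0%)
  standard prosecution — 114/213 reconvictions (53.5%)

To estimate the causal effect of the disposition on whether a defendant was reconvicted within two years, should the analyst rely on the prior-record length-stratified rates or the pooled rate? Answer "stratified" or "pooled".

stratified

Nothing the disposition does changes prior-record length; the imbalance is an allocation artefact. With prior-record length also predicting the outcome, the pooled figure is confounded, and the within-stratum comparison is the causal one.
Within each level — no priors: 21.6% vs 10.8%; multiple priors: 69.0% vs 53.5% — standard prosecution is lower every time.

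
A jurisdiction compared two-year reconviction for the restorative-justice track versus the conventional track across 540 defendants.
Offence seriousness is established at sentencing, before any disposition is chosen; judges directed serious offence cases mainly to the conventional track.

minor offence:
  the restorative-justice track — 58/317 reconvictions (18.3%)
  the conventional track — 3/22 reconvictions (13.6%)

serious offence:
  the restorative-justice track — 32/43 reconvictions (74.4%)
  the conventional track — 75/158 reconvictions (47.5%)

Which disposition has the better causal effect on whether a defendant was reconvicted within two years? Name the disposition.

the conventional track

The offence seriousness-specific comparison favours the conventional track throughout, but the pooled figures favour the restorative-justice track. The question is whether to condition on offence seriousness.
Offence seriousness differs across dispositions for reasons unrelated to any effect of the disposition itself, and it separately predicts the outcome — a classic confounder. We must compare within offence seriousness levels.
Within each level — minor offence: 18.3% vs 13.6%; serious offence: 74.4% vs 47.5% — the conventional track is lower every time.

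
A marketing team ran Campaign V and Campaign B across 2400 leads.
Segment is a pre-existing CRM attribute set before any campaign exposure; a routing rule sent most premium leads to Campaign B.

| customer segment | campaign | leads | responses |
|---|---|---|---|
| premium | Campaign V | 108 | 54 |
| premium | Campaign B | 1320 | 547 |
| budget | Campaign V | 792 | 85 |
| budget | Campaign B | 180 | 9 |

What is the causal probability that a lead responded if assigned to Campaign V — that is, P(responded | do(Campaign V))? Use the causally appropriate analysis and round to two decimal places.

The stratified and pooled comparisons disagree (Campaign V wins within each customer segment; Campaign B wins overall), so the answer turns on the causal role of customer segment.
Here customer segment is a common cause — it drives both which campaign a case falls under and the outcome. The crude comparison mixes populations; the stratum-specific rates are the causally relevant ones.
Standardising Campaign V to the population customer segment mix: 0.595·54/108 + 0.405·85/792 = 0.341.

0.34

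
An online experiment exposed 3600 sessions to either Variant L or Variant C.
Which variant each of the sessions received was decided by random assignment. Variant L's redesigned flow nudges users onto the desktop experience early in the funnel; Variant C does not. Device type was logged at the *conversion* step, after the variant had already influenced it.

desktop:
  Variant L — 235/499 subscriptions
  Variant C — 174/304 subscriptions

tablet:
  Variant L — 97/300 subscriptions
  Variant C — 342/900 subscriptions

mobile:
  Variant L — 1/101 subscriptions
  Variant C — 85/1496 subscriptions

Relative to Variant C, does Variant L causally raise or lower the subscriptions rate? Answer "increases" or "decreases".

increases

Device type is recorded after the variant and is itself shifted by it — it sits on the causal path from variant to outcome. Conditioning on a mediator would strip out part of the effect we want; the pooled comparison gives the total causal effect.
Pooled: Variant L 37.0% vs Variant C 22.3%; Variant L is higher overall.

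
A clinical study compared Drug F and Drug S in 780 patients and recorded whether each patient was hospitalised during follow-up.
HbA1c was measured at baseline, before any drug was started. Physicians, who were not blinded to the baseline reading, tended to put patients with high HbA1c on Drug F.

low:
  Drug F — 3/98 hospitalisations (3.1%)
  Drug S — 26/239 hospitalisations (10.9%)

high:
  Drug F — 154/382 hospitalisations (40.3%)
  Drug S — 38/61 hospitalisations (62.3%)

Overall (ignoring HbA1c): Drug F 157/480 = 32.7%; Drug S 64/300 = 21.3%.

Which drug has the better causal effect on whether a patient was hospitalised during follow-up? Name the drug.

Drug F

The stratified and pooled comparisons disagree (Drug F wins within each HbA1c; Drug S wins overall), so the answer turns on the causal role of HbA1c.
Here HbA1c is a common cause — it drives both which drug a case falls under and the outcome. The crude comparison mixes populations; the stratum-specific rates are the causally relevant ones.
Within each level — low: 3.1% vs 10.9%; high: 40.3% vs 62.3% — Drug F is lower every time.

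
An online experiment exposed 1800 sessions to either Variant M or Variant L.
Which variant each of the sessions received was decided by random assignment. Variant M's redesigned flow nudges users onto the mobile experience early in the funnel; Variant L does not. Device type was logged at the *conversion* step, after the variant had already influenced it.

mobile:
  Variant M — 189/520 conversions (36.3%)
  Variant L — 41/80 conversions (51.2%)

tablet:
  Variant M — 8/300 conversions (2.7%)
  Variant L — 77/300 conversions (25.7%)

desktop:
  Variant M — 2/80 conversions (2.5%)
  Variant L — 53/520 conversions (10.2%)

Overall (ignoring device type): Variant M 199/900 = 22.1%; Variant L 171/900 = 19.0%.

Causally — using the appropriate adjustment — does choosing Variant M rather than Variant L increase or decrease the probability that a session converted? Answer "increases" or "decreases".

The distribution of device type is itself part of what the variant does — it is an intermediate outcome. Holding it fixed would remove that part of the effect; the total effect is the pooled difference.
Pooled: Variant M 22.1% vs Variant L 19.0%; Variant M is higher overall.

increases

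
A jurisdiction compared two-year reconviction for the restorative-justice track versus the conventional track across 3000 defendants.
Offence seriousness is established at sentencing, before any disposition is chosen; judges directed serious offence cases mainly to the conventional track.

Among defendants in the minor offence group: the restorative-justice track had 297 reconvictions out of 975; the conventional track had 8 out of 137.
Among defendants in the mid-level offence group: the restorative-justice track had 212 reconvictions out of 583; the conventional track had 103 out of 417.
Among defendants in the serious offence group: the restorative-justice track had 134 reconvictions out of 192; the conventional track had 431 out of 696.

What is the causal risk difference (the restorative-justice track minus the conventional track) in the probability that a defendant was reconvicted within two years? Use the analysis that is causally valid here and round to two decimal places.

+0.15

Offence seriousness satisfies the back-door criterion: it is not a descendant of the disposition, and it blocks the spurious path from disposition to outcome. Adjusting for it (i.e., using the within-offence seriousness rates) gives the causal effect.
Adjusting over the population distribution of offence seriousness: 0.371·(0.305−0.058) + 0.333·(0.364−0.247) + 0.296·(0.698−0.619) = +0.153.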